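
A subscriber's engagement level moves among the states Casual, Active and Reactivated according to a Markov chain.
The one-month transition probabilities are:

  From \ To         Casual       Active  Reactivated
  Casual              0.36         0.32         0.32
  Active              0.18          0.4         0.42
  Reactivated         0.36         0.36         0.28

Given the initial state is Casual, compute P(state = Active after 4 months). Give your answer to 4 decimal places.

Propagate the distribution vector 4 months from Casual.
After 0 months: (1.0000, 0.0000, 0.0000)
After 1 month: (0.3600, 0.3200, 0.3200)
After 2 months: (0.3024, 0.3584, 0.3392)
After 3 months: (0.2955, 0.3622, 0.3423)
After 4 months: (0.2948, 0.3627, 0.3425)
P(in Active after 4 months) = 0.3627

0.3627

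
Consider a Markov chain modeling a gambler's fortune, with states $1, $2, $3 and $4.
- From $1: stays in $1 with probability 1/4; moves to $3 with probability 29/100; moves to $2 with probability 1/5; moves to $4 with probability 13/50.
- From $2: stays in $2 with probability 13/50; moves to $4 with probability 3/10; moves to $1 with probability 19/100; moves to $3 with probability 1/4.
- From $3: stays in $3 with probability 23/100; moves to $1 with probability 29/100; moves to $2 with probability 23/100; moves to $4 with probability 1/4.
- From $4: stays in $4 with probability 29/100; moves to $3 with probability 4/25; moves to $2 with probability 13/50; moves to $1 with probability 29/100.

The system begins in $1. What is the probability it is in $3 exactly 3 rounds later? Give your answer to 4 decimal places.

0.2312

Propagate the distribution vector 3 rounds from $1.
After 0 rounds: (1.0000, 0.0000, 0.0000, 0.0000)
After 1 round: (0.2500, 0.2000, 0.2900, 0.2600)
After 2 rounds: (0.2600, 0.2363, 0.2308, 0.2729)
After 3 rounds: (0.2560, 0.2375, 0.2312, 0.2753)
P(in $3 after 3 rounds) = 0.2312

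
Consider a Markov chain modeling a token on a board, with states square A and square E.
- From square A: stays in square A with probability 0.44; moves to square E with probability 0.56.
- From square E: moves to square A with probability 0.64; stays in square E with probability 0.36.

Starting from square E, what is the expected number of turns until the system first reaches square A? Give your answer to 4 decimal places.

1.5625

Let t(s) be the expected number of turns to first reach square A from state s, with t(square A) = 0. Conditioning on the first turn:
t(square E) = 1 + 0.36·t(square E)
Solving: t(square E) = 1.5625.
Expected turns from square E to square A: 1.5625.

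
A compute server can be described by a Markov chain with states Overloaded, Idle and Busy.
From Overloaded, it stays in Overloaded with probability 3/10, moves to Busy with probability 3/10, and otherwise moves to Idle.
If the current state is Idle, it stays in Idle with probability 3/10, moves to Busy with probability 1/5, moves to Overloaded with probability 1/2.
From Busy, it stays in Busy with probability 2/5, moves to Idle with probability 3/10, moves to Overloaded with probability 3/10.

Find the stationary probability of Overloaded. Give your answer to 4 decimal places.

Let the stationary distribution be π with π = πP and π_1 + π_2 + π_3 = 1.
π_1 = 0.3·π_1 + 0.5·π_2 + 0.3·π_3
π_2 = 0.4·π_1 + 0.3·π_2 + 0.3·π_3
Solving with the normalization constraint gives π = (0.3673, 0.3367, 0.2959).
So the stationary probability of Overloaded is 0.3673.

0.3673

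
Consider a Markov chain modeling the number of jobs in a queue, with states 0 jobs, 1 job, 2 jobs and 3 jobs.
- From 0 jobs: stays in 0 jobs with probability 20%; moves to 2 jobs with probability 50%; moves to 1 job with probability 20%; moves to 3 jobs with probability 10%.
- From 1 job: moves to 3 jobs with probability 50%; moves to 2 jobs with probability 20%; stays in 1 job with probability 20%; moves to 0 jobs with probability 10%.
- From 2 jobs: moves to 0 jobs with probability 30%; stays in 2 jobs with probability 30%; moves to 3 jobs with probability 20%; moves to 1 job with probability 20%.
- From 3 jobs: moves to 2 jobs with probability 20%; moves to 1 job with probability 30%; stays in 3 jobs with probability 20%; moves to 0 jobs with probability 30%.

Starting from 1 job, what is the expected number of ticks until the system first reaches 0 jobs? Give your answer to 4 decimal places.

4.7368

Let t(s) be the expected number of ticks to first reach 0 jobs from state s, with t(0 jobs) = 0. Conditioning on the first tick:
t(1 job) = 1 + 0.2·t(1 job) + 0.2·t(2 jobs) + 0.5·t(3 jobs)
t(2 jobs) = 1 + 0.2·t(1 job) + 0.3·t(2 jobs) + 0.2·t(3 jobs)
t(3 jobs) = 1 + 0.3·t(1 job) + 0.2·t(2 jobs) + 0.2·t(3 jobs)
Solving: t(1 job) = 4.7368, t(2 jobs) = 3.9271, t(3 jobs) = 4.0081.
Expected ticks from 1 job to 0 jobs: 4.7368.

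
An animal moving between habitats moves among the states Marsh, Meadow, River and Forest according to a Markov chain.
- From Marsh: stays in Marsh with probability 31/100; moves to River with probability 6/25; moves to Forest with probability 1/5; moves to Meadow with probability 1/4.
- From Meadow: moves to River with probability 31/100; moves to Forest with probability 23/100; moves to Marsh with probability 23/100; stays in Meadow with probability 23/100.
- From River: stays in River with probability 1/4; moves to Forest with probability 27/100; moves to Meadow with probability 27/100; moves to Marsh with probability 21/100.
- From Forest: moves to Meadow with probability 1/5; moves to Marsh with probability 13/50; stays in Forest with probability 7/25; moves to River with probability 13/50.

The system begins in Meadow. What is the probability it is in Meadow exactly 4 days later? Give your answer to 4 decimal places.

0.2383

Propagate the distribution vector 4 days from Meadow.
After 0 days: (0.0000, 1.0000, 0.0000, 0.0000)
After 1 day: (0.2300, 0.2300, 0.3100, 0.2300)
After 2 days: (0.2491, 0.2401, 0.2638, 0.2470)
After 3 days: (0.2521, 0.2381, 0.2644, 0.2454)
After 4 days: (0.2522, 0.2383, 0.2642, 0.2453)
P(in Meadow after 4 days) = 0.2383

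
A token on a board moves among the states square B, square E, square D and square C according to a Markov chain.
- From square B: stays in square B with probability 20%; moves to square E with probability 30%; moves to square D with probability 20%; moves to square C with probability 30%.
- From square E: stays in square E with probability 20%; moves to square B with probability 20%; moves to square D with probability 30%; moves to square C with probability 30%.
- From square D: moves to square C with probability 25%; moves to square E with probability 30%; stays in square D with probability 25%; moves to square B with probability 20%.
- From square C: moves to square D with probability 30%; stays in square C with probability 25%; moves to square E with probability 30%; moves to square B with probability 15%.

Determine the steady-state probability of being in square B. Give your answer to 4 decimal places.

0.1864

Let the stationary distribution be π with π = πP and π_1 + π_2 + π_3 + π_4 = 1.
π_1 = 0.2·π_1 + 0.2·π_2 + 0.2·π_3 + 0.15·π_4
π_2 = 0.3·π_1 + 0.2·π_2 + 0.3·π_3 + 0.3·π_4
π_3 = 0.2·π_1 + 0.3·π_2 + 0.25·π_3 + 0.3·π_4
Solving with the normalization constraint gives π = (0.1864, 0.2727, 0.2680, 0.2730).
So the stationary probability of square B is 0.1864.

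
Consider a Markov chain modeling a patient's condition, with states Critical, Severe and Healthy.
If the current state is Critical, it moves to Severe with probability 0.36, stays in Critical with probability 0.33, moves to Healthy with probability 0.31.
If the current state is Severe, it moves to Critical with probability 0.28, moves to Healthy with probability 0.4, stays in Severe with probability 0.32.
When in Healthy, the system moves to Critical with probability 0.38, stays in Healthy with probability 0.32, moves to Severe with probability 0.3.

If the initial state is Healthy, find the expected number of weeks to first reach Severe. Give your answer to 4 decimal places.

Let t(s) be the expected number of weeks to first reach Severe from state s, with t(Severe) = 0. Conditioning on the first week:
t(Critical) = 1 + 0.33·t(Critical) + 0.31·t(Healthy)
t(Healthy) = 1 + 0.38·t(Critical) + 0.32·t(Healthy)
Solving: t(Critical) = 2.9307, t(Healthy) = 3.1083.
Expected weeks from Healthy to Severe: 3.1083.

3.1083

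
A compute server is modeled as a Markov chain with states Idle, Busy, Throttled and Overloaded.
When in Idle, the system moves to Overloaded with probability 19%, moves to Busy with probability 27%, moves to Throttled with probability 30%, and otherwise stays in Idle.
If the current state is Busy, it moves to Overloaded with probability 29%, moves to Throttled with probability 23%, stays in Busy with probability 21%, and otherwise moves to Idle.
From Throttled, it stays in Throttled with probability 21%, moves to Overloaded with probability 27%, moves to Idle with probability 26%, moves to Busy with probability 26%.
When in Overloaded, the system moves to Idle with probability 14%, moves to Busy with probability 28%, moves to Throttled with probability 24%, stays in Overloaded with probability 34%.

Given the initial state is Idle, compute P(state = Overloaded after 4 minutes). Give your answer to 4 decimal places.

0.2763

Propagate the distribution vector 4 minutes from Idle.
After 0 minutes: (1.0000, 0.0000, 0.0000, 0.0000)
After 1 minute: (0.2400, 0.2700, 0.3000, 0.1900)
After 2 minutes: (0.2351, 0.2527, 0.2427, 0.2695)
After 3 minutes: (0.2255, 0.2551, 0.2443, 0.2751)
After 4 minutes: (0.2250, 0.2550, 0.2436, 0.2763)
P(in Overloaded after 4 minutes) = 0.2763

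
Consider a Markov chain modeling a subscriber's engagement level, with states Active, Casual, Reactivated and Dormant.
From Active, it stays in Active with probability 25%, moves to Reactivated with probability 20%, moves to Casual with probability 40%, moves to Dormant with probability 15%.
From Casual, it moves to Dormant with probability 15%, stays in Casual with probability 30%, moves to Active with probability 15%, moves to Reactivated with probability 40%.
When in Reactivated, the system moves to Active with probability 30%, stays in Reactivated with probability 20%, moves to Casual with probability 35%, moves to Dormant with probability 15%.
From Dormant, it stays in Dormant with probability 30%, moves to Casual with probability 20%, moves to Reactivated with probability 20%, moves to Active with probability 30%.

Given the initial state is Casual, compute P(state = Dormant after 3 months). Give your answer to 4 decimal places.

Propagate the distribution vector 3 months from Casual.
After 0 months: (0.0000, 1.0000, 0.0000, 0.0000)
After 1 month: (0.1500, 0.3000, 0.4000, 0.1500)
After 2 months: (0.2475, 0.3200, 0.2600, 0.1725)
After 3 months: (0.2396, 0.3205, 0.2640, 0.1759)
P(in Dormant after 3 months) = 0.1759

0.1759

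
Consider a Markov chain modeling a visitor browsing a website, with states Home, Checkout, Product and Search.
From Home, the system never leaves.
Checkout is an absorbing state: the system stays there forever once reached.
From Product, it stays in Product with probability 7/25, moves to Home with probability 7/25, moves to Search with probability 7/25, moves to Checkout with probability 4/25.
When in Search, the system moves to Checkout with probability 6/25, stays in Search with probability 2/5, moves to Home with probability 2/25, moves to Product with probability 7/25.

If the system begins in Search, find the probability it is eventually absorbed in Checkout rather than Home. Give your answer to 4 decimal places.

Let h(s) be the probability of absorption at Checkout starting from transient state s. Then h(Checkout) = 1 and h(Home) = 0. By first-step analysis:
h(Product) = 0.28·0 + 0.16·1 + 0.28·h(Product) + 0.28·h(Search)
h(Search) = 0.08·0 + 0.24·1 + 0.28·h(Product) + 0.4·h(Search)
Solving: h(Product) = 0.4615, h(Search) = 0.6154.
Starting from Search, the probability is 0.6154.

0.6154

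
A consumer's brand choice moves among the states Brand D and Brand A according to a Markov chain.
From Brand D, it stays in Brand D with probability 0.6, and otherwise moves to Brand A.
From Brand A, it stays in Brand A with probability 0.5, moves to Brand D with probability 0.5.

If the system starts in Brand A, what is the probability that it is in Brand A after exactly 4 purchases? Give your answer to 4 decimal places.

0.4445

Propagate the distribution vector 4 purchases from Brand A.
After 0 purchases: (0.0000, 1.0000)
After 1 purchase: (0.5000, 0.5000)
After 2 purchases: (0.5500, 0.4500)
After 3 purchases: (0.5550, 0.4450)
After 4 purchases: (0.5555, 0.4445)
P(in Brand A after 4 purchases) = 0.4445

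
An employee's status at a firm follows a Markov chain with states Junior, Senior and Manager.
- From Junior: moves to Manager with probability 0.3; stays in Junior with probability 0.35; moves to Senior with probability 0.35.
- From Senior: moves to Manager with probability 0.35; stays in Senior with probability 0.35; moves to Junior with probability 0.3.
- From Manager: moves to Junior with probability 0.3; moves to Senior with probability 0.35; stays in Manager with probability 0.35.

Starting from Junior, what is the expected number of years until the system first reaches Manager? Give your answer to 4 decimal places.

3.1496

Let t(s) be the expected number of years to first reach Manager from state s, with t(Manager) = 0. Conditioning on the first year:
t(Junior) = 1 + 0.35·t(Junior) + 0.35·t(Senior)
t(Senior) = 1 + 0.3·t(Junior) + 0.35·t(Senior)
Solving: t(Junior) = 3.1496, t(Senior) = 2.9921.
Expected years from Junior to Manager: 3.1496.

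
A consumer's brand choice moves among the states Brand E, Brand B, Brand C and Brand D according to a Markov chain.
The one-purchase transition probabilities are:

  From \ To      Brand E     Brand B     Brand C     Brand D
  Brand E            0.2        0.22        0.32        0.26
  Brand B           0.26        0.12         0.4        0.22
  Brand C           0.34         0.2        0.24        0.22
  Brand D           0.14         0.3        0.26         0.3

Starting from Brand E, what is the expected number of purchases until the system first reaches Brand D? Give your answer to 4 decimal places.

4.1702

Let t(s) be the expected number of purchases to first reach Brand D from state s, with t(Brand D) = 0. Conditioning on the first purchase:
t(Brand E) = 1 + 0.2·t(Brand E) + 0.22·t(Brand B) + 0.32·t(Brand C)
t(Brand B) = 1 + 0.26·t(Brand E) + 0.12·t(Brand B) + 0.4·t(Brand C)
t(Brand C) = 1 + 0.34·t(Brand E) + 0.2·t(Brand B) + 0.24·t(Brand C)
Solving: t(Brand E) = 4.1702, t(Brand B) = 4.3328, t(Brand C) = 4.3216.
Expected purchases from Brand E to Brand D: 4.1702.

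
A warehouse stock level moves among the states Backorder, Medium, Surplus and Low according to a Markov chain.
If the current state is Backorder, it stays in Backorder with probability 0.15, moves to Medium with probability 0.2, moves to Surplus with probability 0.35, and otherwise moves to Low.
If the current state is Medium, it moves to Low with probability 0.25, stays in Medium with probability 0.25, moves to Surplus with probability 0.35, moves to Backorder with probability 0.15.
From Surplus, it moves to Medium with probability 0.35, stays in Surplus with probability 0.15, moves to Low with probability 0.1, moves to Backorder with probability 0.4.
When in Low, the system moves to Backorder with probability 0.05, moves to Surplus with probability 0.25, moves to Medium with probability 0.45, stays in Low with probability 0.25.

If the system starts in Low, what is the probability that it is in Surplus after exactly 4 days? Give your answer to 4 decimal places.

0.2735

Propagate the distribution vector 4 days from Low.
After 0 days: (0.0000, 0.0000, 0.0000, 1.0000)
After 1 day: (0.0500, 0.4500, 0.2500, 0.2500)
After 2 days: (0.1875, 0.3225, 0.2750, 0.2150)
After 3 days: (0.1973, 0.3111, 0.2735, 0.2181)
After 4 days: (0.1966, 0.3111, 0.2735, 0.2188)
P(in Surplus after 4 days) = 0.2735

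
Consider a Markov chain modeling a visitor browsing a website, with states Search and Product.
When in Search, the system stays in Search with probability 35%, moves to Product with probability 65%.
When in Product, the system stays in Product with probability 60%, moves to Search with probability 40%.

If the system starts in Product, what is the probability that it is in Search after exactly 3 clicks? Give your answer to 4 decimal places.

0.3810

Propagate the distribution vector 3 clicks from Product.
After 0 clicks: (0.0000, 1.0000)
After 1 click: (0.4000, 0.6000)
After 2 clicks: (0.3800, 0.6200)
After 3 clicks: (0.3810, 0.6190)
P(in Search after 3 clicks) = 0.3810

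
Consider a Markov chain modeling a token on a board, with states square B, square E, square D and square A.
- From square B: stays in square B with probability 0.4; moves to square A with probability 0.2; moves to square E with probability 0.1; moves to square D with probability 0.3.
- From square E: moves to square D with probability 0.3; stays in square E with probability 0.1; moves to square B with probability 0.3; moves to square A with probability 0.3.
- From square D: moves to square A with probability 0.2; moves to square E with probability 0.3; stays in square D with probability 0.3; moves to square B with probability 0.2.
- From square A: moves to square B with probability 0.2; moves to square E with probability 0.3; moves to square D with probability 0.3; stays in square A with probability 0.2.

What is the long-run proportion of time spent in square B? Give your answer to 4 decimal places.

Let the stationary distribution be π with π = πP and π_1 + π_2 + π_3 + π_4 = 1.
π_1 = 0.4·π_1 + 0.3·π_2 + 0.2·π_3 + 0.2·π_4
π_2 = 0.1·π_1 + 0.1·π_2 + 0.3·π_3 + 0.3·π_4
π_3 = 0.3·π_1 + 0.3·π_2 + 0.3·π_3 + 0.3·π_4
Solving with the normalization constraint gives π = (0.2755, 0.2041, 0.3000, 0.2204).
So the stationary probability of square B is 0.2755.

0.2755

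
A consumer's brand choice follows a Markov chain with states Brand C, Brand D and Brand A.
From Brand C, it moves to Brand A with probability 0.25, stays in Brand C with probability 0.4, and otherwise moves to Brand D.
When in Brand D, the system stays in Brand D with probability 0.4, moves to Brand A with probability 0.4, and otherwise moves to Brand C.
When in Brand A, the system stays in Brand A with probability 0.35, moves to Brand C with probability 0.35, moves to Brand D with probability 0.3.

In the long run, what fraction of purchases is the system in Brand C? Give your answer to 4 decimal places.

0.3130

Let the stationary distribution be π with π = πP and π_1 + π_2 + π_3 = 1.
π_1 = 0.4·π_1 + 0.2·π_2 + 0.35·π_3
π_2 = 0.35·π_1 + 0.4·π_2 + 0.3·π_3
Solving with the normalization constraint gives π = (0.3130, 0.3507, 0.3362).
So the stationary probability of Brand C is 0.3130.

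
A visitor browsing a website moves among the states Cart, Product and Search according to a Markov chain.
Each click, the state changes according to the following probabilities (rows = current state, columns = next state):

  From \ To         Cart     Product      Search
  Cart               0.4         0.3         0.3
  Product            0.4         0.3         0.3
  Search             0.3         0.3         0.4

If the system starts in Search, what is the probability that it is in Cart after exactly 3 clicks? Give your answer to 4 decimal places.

0.3660

Propagate the distribution vector 3 clicks from Search.
After 0 clicks: (0.0000, 0.0000, 1.0000)
After 1 click: (0.3000, 0.3000, 0.4000)
After 2 clicks: (0.3600, 0.3000, 0.3400)
After 3 clicks: (0.3660, 0.3000, 0.3340)
P(in Cart after 3 clicks) = 0.3660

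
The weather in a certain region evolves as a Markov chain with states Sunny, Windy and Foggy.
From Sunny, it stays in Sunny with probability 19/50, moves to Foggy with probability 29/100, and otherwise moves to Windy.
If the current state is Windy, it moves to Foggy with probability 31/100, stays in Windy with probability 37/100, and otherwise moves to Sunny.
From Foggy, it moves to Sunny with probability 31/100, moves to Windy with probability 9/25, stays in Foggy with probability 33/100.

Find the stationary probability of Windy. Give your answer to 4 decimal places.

Let the stationary distribution be π with π = πP and π_1 + π_2 + π_3 = 1.
π_1 = 0.38·π_1 + 0.32·π_2 + 0.31·π_3
π_2 = 0.33·π_1 + 0.37·π_2 + 0.36·π_3
Solving with the normalization constraint gives π = (0.3371, 0.3534, 0.3094).
So the stationary probability of Windy is 0.3534.

0.3534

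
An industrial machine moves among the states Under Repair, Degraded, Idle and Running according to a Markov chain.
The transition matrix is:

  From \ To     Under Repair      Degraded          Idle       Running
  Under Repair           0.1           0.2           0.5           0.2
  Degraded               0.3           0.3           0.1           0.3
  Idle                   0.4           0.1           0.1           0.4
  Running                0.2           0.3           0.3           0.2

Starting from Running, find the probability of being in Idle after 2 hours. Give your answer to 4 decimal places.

0.2200

Propagate the distribution vector 2 hours from Running.
After 0 hours: (0.0000, 0.0000, 0.0000, 1.0000)
After 1 hour: (0.2000, 0.3000, 0.3000, 0.2000)
After 2 hours: (0.2700, 0.2200, 0.2200, 0.2900)
P(in Idle after 2 hours) = 0.2200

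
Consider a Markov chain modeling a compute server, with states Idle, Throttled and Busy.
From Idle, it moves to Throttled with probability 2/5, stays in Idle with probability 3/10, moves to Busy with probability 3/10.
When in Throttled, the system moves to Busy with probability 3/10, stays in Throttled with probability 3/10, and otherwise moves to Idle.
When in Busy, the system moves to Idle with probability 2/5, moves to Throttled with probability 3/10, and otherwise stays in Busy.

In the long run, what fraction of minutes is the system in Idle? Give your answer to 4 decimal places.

Let the stationary distribution be π with π = πP and π_1 + π_2 + π_3 = 1.
π_1 = 0.3·π_1 + 0.4·π_2 + 0.4·π_3
π_2 = 0.4·π_1 + 0.3·π_2 + 0.3·π_3
Solving with the normalization constraint gives π = (0.3636, 0.3364, 0.3000).
So the stationary probability of Idle is 0.3636.

0.3636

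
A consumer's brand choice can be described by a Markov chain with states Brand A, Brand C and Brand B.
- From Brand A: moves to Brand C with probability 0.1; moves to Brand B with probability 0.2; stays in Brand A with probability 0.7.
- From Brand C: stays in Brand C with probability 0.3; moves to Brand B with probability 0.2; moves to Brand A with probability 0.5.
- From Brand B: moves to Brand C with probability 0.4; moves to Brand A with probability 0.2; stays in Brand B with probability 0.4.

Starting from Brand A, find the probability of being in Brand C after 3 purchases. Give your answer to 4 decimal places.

Propagate the distribution vector 3 purchases from Brand A.
After 0 purchases: (1.0000, 0.0000, 0.0000)
After 1 purchase: (0.7000, 0.1000, 0.2000)
After 2 purchases: (0.5800, 0.1800, 0.2400)
After 3 purchases: (0.5440, 0.2080, 0.2480)
P(in Brand C after 3 purchases) = 0.2080

0.2080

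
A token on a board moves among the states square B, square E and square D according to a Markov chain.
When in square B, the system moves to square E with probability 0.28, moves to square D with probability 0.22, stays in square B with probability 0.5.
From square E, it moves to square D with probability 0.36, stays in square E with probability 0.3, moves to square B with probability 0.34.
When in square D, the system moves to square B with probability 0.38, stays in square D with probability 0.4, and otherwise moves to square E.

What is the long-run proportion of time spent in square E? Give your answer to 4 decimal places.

Let the stationary distribution be π with π = πP and π_1 + π_2 + π_3 = 1.
π_1 = 0.5·π_1 + 0.34·π_2 + 0.38·π_3
π_2 = 0.28·π_1 + 0.3·π_2 + 0.22·π_3
Solving with the normalization constraint gives π = (0.4197, 0.2665, 0.3138).
So the stationary probability of square E is 0.2665.

0.2665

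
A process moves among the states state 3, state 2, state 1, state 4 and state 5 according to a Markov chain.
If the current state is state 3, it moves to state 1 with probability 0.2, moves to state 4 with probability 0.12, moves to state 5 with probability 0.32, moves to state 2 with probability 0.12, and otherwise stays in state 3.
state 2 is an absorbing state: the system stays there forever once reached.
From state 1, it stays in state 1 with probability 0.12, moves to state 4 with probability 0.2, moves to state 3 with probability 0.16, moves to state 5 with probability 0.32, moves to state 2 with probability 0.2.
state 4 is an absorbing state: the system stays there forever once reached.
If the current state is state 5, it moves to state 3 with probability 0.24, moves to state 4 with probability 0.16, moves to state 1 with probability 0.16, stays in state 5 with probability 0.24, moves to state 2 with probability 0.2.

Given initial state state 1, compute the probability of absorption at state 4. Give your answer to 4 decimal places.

Let h(s) be the probability of absorption at state 4 starting from transient state s. Then h(state 4) = 1 and h(state 2) = 0. By first-step analysis:
h(state 3) = 0.24·h(state 3) + 0.12·0 + 0.2·h(state 1) + 0.12·1 + 0.32·h(state 5)
h(state 1) = 0.16·h(state 3) + 0.2·0 + 0.12·h(state 1) + 0.2·1 + 0.32·h(state 5)
h(state 5) = 0.24·h(state 3) + 0.2·0 + 0.16·h(state 1) + 0.16·1 + 0.24·h(state 5)
Solving: h(state 3) = 0.4805, h(state 1) = 0.4834, h(state 5) = 0.4640.
Starting from state 1, the probability is 0.4834.

0.4834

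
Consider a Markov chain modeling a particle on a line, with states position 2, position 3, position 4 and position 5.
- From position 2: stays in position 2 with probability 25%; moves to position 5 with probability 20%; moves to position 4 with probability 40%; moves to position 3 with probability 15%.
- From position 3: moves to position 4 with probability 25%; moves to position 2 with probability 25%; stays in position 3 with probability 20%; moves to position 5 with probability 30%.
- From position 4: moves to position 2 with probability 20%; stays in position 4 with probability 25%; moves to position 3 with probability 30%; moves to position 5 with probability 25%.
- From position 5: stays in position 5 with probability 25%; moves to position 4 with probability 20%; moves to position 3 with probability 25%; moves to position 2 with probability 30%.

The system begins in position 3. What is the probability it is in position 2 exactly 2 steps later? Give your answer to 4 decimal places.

0.2525

Propagate the distribution vector 2 steps from position 3.
After 0 steps: (0.0000, 1.0000, 0.0000, 0.0000)
After 1 step: (0.2500, 0.2000, 0.2500, 0.3000)
After 2 steps: (0.2525, 0.2275, 0.2725, 0.2475)
P(in position 2 after 2 steps) = 0.2525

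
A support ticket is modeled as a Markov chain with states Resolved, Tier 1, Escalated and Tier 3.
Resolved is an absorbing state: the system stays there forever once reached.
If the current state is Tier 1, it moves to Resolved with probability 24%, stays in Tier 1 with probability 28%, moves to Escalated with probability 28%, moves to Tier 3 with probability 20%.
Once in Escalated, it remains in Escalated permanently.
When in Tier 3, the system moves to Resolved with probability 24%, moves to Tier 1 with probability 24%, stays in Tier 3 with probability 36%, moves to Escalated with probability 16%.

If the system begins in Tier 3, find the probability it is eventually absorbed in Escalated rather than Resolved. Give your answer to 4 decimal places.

Let h(s) be the probability of absorption at Escalated starting from transient state s. Then h(Escalated) = 1 and h(Resolved) = 0. By first-step analysis:
h(Tier 1) = 0.24·0 + 0.28·h(Tier 1) + 0.28·1 + 0.2·h(Tier 3)
h(Tier 3) = 0.24·0 + 0.24·h(Tier 1) + 0.16·1 + 0.36·h(Tier 3)
Solving: h(Tier 1) = 0.5116, h(Tier 3) = 0.4419.
Starting from Tier 3, the probability is 0.4419.

0.4419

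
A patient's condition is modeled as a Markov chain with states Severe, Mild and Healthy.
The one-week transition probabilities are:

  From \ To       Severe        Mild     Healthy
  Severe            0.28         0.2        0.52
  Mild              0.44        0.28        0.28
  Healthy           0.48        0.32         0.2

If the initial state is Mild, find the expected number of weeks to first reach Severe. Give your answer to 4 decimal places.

2.2204

Let t(s) be the expected number of weeks to first reach Severe from state s, with t(Severe) = 0. Conditioning on the first week:
t(Mild) = 1 + 0.28·t(Mild) + 0.28·t(Healthy)
t(Healthy) = 1 + 0.32·t(Mild) + 0.2·t(Healthy)
Solving: t(Mild) = 2.2204, t(Healthy) = 2.1382.
Expected weeks from Mild to Severe: 2.2204.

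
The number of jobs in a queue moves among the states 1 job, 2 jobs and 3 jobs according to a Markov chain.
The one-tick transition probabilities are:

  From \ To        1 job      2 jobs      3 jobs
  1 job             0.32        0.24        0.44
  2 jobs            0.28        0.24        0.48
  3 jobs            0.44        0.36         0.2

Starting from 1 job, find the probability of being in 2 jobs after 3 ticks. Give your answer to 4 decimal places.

0.2813

Propagate the distribution vector 3 ticks from 1 job.
After 0 ticks: (1.0000, 0.0000, 0.0000)
After 1 tick: (0.3200, 0.2400, 0.4400)
After 2 ticks: (0.3632, 0.2928, 0.3440)
After 3 ticks: (0.3496, 0.2813, 0.3692)
P(in 2 jobs after 3 ticks) = 0.2813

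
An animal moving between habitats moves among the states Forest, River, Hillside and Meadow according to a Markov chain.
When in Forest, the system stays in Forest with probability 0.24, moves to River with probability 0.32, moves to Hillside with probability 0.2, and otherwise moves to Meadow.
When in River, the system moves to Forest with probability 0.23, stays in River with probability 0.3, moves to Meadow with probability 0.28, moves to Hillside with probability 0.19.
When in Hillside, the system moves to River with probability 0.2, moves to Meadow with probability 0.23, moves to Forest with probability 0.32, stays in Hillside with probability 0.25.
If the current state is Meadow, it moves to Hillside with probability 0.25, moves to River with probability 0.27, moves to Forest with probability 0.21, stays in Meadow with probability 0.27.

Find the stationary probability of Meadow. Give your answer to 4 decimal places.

0.2565

Let the stationary distribution be π with π = πP and π_1 + π_2 + π_3 + π_4 = 1.
π_1 = 0.24·π_1 + 0.23·π_2 + 0.32·π_3 + 0.21·π_4
π_2 = 0.32·π_1 + 0.3·π_2 + 0.2·π_3 + 0.27·π_4
π_3 = 0.2·π_1 + 0.19·π_2 + 0.25·π_3 + 0.25·π_4
Solving with the normalization constraint gives π = (0.2472, 0.2751, 0.2211, 0.2565).
So the stationary probability of Meadow is 0.2565.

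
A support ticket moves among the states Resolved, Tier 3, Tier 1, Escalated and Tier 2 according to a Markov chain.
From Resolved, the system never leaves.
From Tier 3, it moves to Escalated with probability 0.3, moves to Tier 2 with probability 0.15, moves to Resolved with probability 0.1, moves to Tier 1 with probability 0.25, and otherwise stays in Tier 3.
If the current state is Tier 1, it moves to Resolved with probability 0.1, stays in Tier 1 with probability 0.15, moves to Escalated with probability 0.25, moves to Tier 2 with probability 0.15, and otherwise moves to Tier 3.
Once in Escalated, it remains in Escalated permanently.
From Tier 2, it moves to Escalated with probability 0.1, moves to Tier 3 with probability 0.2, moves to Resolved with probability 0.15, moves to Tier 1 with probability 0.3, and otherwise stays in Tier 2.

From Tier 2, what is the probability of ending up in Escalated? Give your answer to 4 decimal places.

0.5958

Let h(s) be the probability of absorption at Escalated starting from transient state s. Then h(Escalated) = 1 and h(Resolved) = 0. By first-step analysis:
h(Tier 3) = 0.1·0 + 0.2·h(Tier 3) + 0.25·h(Tier 1) + 0.3·1 + 0.15·h(Tier 2)
h(Tier 1) = 0.1·0 + 0.35·h(Tier 3) + 0.15·h(Tier 1) + 0.25·1 + 0.15·h(Tier 2)
h(Tier 2) = 0.15·0 + 0.2·h(Tier 3) + 0.3·h(Tier 1) + 0.1·1 + 0.25·h(Tier 2)
Solving: h(Tier 3) = 0.7018, h(Tier 1) = 0.6882, h(Tier 2) = 0.5958.
Starting from Tier 2, the probability is 0.5958.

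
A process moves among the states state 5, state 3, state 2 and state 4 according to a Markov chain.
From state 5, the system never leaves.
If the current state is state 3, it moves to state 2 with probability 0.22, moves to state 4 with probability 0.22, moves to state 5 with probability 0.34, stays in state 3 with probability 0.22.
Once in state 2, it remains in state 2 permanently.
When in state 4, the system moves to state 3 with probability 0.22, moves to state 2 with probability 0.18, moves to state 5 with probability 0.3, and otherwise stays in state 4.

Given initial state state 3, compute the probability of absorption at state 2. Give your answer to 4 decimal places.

Let h(s) be the probability of absorption at state 2 starting from transient state s. Then h(state 2) = 1 and h(state 5) = 0. By first-step analysis:
h(state 3) = 0.34·0 + 0.22·h(state 3) + 0.22·1 + 0.22·h(state 4)
h(state 4) = 0.3·0 + 0.22·h(state 3) + 0.18·1 + 0.3·h(state 4)
Solving: h(state 3) = 0.3891, h(state 4) = 0.3794.
Starting from state 3, the probability is 0.3891.

0.3891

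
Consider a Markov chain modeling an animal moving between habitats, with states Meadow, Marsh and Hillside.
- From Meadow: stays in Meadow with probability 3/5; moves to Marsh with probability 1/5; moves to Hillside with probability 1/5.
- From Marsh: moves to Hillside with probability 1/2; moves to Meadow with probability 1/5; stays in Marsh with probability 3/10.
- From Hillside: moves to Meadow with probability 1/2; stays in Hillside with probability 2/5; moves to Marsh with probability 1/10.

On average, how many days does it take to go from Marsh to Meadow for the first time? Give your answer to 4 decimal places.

Let t(s) be the expected number of days to first reach Meadow from state s, with t(Meadow) = 0. Conditioning on the first day:
t(Marsh) = 1 + 0.3·t(Marsh) + 0.5·t(Hillside)
t(Hillside) = 1 + 0.1·t(Marsh) + 0.4·t(Hillside)
Solving: t(Marsh) = 2.9730, t(Hillside) = 2.1622.
Expected days from Marsh to Meadow: 2.9730.

2.9730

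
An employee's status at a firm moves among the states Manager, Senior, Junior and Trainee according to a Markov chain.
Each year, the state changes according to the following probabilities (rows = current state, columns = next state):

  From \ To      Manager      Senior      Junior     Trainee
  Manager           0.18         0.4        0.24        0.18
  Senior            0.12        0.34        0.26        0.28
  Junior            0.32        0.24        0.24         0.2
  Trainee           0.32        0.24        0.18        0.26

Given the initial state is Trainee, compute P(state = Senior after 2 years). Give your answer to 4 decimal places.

Propagate the distribution vector 2 years from Trainee.
After 0 years: (0.0000, 0.0000, 0.0000, 1.0000)
After 1 year: (0.3200, 0.2400, 0.1800, 0.2600)
After 2 years: (0.2272, 0.3152, 0.2292, 0.2284)
P(in Senior after 2 years) = 0.3152

0.3152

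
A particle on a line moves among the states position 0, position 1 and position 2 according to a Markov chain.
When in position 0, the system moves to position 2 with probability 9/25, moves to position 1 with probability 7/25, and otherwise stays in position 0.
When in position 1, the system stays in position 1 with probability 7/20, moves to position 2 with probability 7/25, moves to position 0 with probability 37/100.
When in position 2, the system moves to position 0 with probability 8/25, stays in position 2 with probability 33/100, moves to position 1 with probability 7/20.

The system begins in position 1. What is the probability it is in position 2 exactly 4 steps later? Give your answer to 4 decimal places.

Propagate the distribution vector 4 steps from position 1.
After 0 steps: (0.0000, 1.0000, 0.0000)
After 1 step: (0.3700, 0.3500, 0.2800)
After 2 steps: (0.3523, 0.3241, 0.3236)
After 3 steps: (0.3503, 0.3253, 0.3244)
After 4 steps: (0.3503, 0.3255, 0.3242)
P(in position 2 after 4 steps) = 0.3242

0.3242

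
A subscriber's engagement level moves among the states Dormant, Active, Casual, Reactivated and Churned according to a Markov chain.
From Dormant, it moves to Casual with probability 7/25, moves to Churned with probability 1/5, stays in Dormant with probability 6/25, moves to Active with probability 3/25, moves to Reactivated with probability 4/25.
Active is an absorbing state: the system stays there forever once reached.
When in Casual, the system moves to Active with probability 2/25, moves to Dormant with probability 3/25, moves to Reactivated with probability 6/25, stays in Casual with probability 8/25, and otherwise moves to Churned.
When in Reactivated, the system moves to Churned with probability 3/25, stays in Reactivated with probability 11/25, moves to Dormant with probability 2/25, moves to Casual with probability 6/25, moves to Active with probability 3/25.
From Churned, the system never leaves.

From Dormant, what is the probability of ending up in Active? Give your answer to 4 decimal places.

Let h(s) be the probability of absorption at Active starting from transient state s. Then h(Active) = 1 and h(Churned) = 0. By first-step analysis:
h(Dormant) = 0.24·h(Dormant) + 0.12·1 + 0.28·h(Casual) + 0.16·h(Reactivated) + 0.2·0
h(Casual) = 0.12·h(Dormant) + 0.08·1 + 0.32·h(Casual) + 0.24·h(Reactivated) + 0.24·0
h(Reactivated) = 0.08·h(Dormant) + 0.12·1 + 0.24·h(Casual) + 0.44·h(Reactivated) + 0.12·0
Solving: h(Dormant) = 0.3629, h(Casual) = 0.3247, h(Reactivated) = 0.4053.
Starting from Dormant, the probability is 0.3629.

0.3629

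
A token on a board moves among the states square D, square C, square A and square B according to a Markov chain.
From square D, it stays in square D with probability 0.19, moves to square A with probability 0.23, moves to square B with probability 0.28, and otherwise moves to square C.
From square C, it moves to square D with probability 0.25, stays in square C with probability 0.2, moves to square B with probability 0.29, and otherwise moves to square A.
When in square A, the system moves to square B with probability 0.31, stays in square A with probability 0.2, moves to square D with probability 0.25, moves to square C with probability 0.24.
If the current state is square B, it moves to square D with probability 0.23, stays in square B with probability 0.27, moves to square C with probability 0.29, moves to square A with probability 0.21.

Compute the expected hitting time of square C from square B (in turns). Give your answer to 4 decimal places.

3.5507

Let t(s) be the expected number of turns to first reach square C from state s, with t(square C) = 0. Conditioning on the first turn:
t(square D) = 1 + 0.19·t(square D) + 0.23·t(square A) + 0.28·t(square B)
t(square A) = 1 + 0.25·t(square D) + 0.2·t(square A) + 0.31·t(square B)
t(square B) = 1 + 0.23·t(square D) + 0.21·t(square A) + 0.27·t(square B)
Solving: t(square D) = 3.5199, t(square A) = 3.7259, t(square B) = 3.5507.
Expected turns from square B to square C: 3.5507.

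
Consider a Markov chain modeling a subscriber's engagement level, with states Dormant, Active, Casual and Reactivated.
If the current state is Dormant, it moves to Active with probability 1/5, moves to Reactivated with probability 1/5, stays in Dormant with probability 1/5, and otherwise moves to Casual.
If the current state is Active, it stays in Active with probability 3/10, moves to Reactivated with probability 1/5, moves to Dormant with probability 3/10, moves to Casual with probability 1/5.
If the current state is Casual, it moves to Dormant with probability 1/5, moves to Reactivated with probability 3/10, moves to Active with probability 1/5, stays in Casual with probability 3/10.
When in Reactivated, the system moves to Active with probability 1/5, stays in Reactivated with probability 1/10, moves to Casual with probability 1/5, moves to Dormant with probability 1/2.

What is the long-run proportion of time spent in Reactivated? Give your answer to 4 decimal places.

Let the stationary distribution be π with π = πP and π_1 + π_2 + π_3 + π_4 = 1.
π_1 = 0.2·π_1 + 0.3·π_2 + 0.2·π_3 + 0.5·π_4
π_2 = 0.2·π_1 + 0.3·π_2 + 0.2·π_3 + 0.2·π_4
π_3 = 0.4·π_1 + 0.2·π_2 + 0.3·π_3 + 0.2·π_4
Solving with the normalization constraint gives π = (0.2846, 0.2222, 0.2855, 0.2078).
So the stationary probability of Reactivated is 0.2078.

0.2078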